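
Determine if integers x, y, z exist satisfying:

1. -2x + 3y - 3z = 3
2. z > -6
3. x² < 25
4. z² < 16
Yes

Take x = -3, y = 0, z = 1. Substituting into each constraint:
  (1) -2(-3) + 3(0) - 3(1) = 3 ✓
  (2) 1 > -6 ✓
  (3) x² = (-3)² = 9, and 9 < 25 ✓
  (4) z² = (1)² = 1, and 1 < 16 ✓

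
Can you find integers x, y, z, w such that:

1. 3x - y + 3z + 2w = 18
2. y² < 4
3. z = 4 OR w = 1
Yes

Take x = 0, y = -1, z = 5, w = 1. Substituting into each constraint:
  (1) 3(0) + 1 + 3(5) + 2(1) = 18 ✓
  (2) y² = (-1)² = 1, and 1 < 4 ✓
  (3) w = 1, target 1 ✓ (second branch holds)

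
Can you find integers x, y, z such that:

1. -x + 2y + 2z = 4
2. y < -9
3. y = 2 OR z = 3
Yes

Take x = -18, y = -10, z = 3. Substituting into each constraint:
  (1) 18 + 2(-10) + 2(3) = 4 ✓
  (2) -10 < -9 ✓
  (3) z = 3, target 3 ✓ (second branch holds)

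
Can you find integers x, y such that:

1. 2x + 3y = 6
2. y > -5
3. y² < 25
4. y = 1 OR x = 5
No

A contradictory subset is {2x + 3y = 6, y = 1 OR x = 5}. No integer assignment can satisfy these jointly:

  - 2x + 3y = 6: is a linear equation tying the variables together
  - y = 1 OR x = 5: forces a choice: either y = 1 or x = 5

Split on the disjunction (y = 1 OR x = 5):
  • If y = 1: with y = 1, every remaining term of the linear equation is divisible by 2, so the left side is ≡ 0 (mod 2); but the right side 3 ≡ 1 (mod 2). No integers can satisfy it.
  • If x = 5: with x = 5, every remaining term of the linear equation is divisible by 3, so the left side is ≡ 0 (mod 3); but the right side -4 ≡ 2 (mod 3). No integers can satisfy it.
Both branches are infeasible, so the system has no integer solution.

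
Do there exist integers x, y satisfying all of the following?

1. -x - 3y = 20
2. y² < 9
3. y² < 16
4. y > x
Yes

Take x = -20, y = 0. Substituting into each constraint:
  (1) 20 - 3(0) = 20 ✓
  (2) y² = (0)² = 0, and 0 < 9 ✓
  (3) y² = (0)² = 0, and 0 < 16 ✓
  (4) 0 > -20 ✓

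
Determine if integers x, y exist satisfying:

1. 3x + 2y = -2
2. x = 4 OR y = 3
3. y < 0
Yes

Take x = 4, y = -7. Substituting into each constraint:
  (1) 3(4) + 2(-7) = -2 ✓
  (2) x = 4, target 4 ✓ (first branch holds)
  (3) -7 < 0 ✓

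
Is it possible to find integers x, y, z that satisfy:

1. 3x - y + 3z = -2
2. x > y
Yes

Take x = 0, y = -1, z = -1. Substituting into each constraint:
  (1) 3(0) + 1 + 3(-1) = -2 ✓
  (2) 0 > -1 ✓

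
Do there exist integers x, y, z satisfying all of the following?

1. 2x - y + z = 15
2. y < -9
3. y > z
Yes

Take x = 8, y = -10, z = -11. Substituting into each constraint:
  (1) 2(8) + 10 + (-11) = 15 ✓
  (2) -10 < -9 ✓
  (3) -10 > -11 ✓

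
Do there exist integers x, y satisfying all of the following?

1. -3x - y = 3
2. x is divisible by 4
Yes

Take x = 0, y = -3. Substituting into each constraint:
  (1) -3(0) + 3 = 3 ✓
  (2) 0 = 4 × 0, remainder 0 ✓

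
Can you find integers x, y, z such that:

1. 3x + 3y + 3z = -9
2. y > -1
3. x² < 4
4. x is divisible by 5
Yes

Take x = 0, y = 0, z = -3. Substituting into each constraint:
  (1) 3(0) + 3(0) + 3(-3) = -9 ✓
  (2) 0 > -1 ✓
  (3) x² = (0)² = 0, and 0 < 4 ✓
  (4) 0 = 5 × 0, remainder 0 ✓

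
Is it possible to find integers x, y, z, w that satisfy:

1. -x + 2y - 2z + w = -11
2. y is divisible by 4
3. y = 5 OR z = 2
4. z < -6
No

A contradictory subset is {y is divisible by 4, y = 5 OR z = 2, z < -6}. No integer assignment can satisfy these jointly:

  - y is divisible by 4: restricts y to multiples of 4
  - y = 5 OR z = 2: forces a choice: either y = 5 or z = 2
  - z < -6: bounds one variable relative to a constant

Split on the disjunction (y = 5 OR z = 2):
  • If y = 5: this contradicts the divisibility constraint — 5 is not a multiple of 4.
  • If z = 2: this contradicts the bound z ≤ -7.
Both branches are infeasible, so the system has no integer solution.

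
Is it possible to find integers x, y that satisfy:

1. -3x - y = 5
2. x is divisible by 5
Yes

Take x = 0, y = -5. Substituting into each constraint:
  (1) -3(0) + 5 = 5 ✓
  (2) 0 = 5 × 0, remainder 0 ✓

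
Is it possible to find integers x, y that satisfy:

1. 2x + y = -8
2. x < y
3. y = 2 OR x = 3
Yes

Take x = -5, y = 2. Substituting into each constraint:
  (1) 2(-5) + 2 = -8 ✓
  (2) -5 < 2 ✓
  (3) y = 2, target 2 ✓ (first branch holds)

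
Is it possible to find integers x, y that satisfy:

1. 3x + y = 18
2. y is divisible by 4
Yes

Take x = 6, y = 0. Substituting into each constraint:
  (1) 3(6) + 0 = 18 ✓
  (2) 0 = 4 × 0, remainder 0 ✓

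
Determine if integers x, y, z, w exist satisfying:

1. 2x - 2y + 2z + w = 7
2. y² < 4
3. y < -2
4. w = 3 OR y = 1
No

A contradictory subset is {y² < 4, y < -2}. No integer assignment can satisfy these jointly:

  - y² < 4: restricts y to |y| ≤ 1
  - y < -2: bounds one variable relative to a constant

Direct contradiction: the bounds on y require y ≥ -1 and y ≤ -3 simultaneously, which is empty.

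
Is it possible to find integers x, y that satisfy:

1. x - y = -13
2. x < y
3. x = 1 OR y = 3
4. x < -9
Yes

Take x = -10, y = 3. Substituting into each constraint:
  (1) (-10) + (-3) = -13 ✓
  (2) -10 < 3 ✓
  (3) y = 3, target 3 ✓ (second branch holds)
  (4) -10 < -9 ✓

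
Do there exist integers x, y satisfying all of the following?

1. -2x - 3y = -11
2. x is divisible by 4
Yes

Take x = 4, y = 1. Substituting into each constraint:
  (1) -2(4) - 3(1) = -11 ✓
  (2) 4 = 4 × 1, remainder 0 ✓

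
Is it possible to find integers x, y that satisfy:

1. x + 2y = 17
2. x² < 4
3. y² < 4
No

The full constraint system is jointly infeasible over the integers. Each constraint and what it forces:

  - x + 2y = 17: is a linear equation tying the variables together
  - x² < 4: restricts x to |x| ≤ 1
  - y² < 4: restricts y to |y| ≤ 1

Range argument: with x ∈ [-1, 1], y ∈ [-1, 1], the left side of the equation is at most 3, but the right side is 17 > 3. No integer solution exists.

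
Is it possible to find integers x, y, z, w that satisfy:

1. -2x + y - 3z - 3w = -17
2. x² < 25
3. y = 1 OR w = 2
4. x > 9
No

A contradictory subset is {x² < 25, x > 9}. No integer assignment can satisfy these jointly:

  - x² < 25: restricts x to |x| ≤ 4
  - x > 9: bounds one variable relative to a constant

Direct contradiction: the bounds on x require x ≥ 10 and x ≤ 4 simultaneously, which is empty.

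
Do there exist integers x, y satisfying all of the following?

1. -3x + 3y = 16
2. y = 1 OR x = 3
No

Even the single constraint (-3x + 3y = 16) is infeasible over the integers.

  - -3x + 3y = 16: every term on the left is divisible by 3, so the LHS ≡ 0 (mod 3), but the RHS 16 is not — no integer solution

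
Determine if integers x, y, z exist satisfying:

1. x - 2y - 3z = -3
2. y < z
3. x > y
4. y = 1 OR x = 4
Yes

Take x = 4, y = -1, z = 3. Substituting into each constraint:
  (1) 4 - 2(-1) - 3(3) = -3 ✓
  (2) -1 < 3 ✓
  (3) 4 > -1 ✓
  (4) x = 4, target 4 ✓ (second branch holds)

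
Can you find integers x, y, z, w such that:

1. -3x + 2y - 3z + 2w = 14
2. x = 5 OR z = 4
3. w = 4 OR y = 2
Yes

Take x = 5, y = 2, z = -1, w = 11. Substituting into each constraint:
  (1) -3(5) + 2(2) - 3(-1) + 2(11) = 14 ✓
  (2) x = 5, target 5 ✓ (first branch holds)
  (3) y = 2, target 2 ✓ (second branch holds)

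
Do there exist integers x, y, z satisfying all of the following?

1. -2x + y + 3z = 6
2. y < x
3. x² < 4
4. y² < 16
Yes

Take x = 0, y = -3, z = 3. Substituting into each constraint:
  (1) -2(0) + (-3) + 3(3) = 6 ✓
  (2) -3 < 0 ✓
  (3) x² = (0)² = 0, and 0 < 4 ✓
  (4) y² = (-3)² = 9, and 9 < 16 ✓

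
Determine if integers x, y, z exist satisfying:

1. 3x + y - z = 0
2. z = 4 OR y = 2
Yes

Take x = 0, y = 2, z = 2. Substituting into each constraint:
  (1) 3(0) + 2 + (-2) = 0 ✓
  (2) y = 2, target 2 ✓ (second branch holds)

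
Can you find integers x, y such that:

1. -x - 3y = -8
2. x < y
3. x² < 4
Yes

Take x = -1, y = 3. Substituting into each constraint:
  (1) 1 - 3(3) = -8 ✓
  (2) -1 < 3 ✓
  (3) x² = (-1)² = 1, and 1 < 4 ✓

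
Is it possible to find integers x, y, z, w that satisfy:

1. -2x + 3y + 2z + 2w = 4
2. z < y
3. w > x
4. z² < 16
Yes

Take x = 0, y = 2, z = -2, w = 1. Substituting into each constraint:
  (1) -2(0) + 3(2) + 2(-2) + 2(1) = 4 ✓
  (2) -2 < 2 ✓
  (3) 1 > 0 ✓
  (4) z² = (-2)² = 4, and 4 < 16 ✓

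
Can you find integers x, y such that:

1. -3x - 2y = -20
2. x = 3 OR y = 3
No

The full constraint system is jointly infeasible over the integers. Each constraint and what it forces:

  - -3x - 2y = -20: is a linear equation tying the variables together
  - x = 3 OR y = 3: forces a choice: either x = 3 or y = 3

Split on the disjunction (x = 3 OR y = 3):
  • If x = 3: with x = 3, every remaining term of the linear equation is divisible by 2, so the left side is ≡ 0 (mod 2); but the right side -11 ≡ 1 (mod 2). No integers can satisfy it.
  • If y = 3: with y = 3, every remaining term of the linear equation is divisible by 3, so the left side is ≡ 0 (mod 3); but the right side -14 ≡ 1 (mod 3). No integers can satisfy it.
Both branches are infeasible, so the system has no integer solution.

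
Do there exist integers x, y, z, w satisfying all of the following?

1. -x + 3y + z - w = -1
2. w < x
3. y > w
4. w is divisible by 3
Yes

Take x = 1, y = 1, z = -3, w = 0. Substituting into each constraint:
  (1) (-1) + 3(1) + (-3) + 0 = -1 ✓
  (2) 0 < 1 ✓
  (3) 1 > 0 ✓
  (4) 0 = 3 × 0, remainder 0 ✓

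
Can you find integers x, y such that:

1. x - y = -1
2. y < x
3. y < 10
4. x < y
No

A contradictory subset is {y < x, x < y}. No integer assignment can satisfy these jointly:

  - y < x: bounds one variable relative to another variable
  - x < y: bounds one variable relative to another variable

Direct contradiction: x > y and y > x cannot both hold.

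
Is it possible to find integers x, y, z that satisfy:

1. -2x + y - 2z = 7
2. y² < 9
Yes

Take x = -4, y = -1, z = 0. Substituting into each constraint:
  (1) -2(-4) + (-1) - 2(0) = 7 ✓
  (2) y² = (-1)² = 1, and 1 < 9 ✓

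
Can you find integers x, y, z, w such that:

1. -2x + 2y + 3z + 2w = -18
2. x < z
Yes

Take x = -1, y = -10, z = 0, w = 0. Substituting into each constraint:
  (1) -2(-1) + 2(-10) + 3(0) + 2(0) = -18 ✓
  (2) -1 < 0 ✓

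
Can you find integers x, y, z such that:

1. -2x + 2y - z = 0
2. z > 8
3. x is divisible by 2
Yes

Take x = 0, y = 5, z = 10. Substituting into each constraint:
  (1) -2(0) + 2(5) + (-10) = 0 ✓
  (2) 10 > 8 ✓
  (3) 0 = 2 × 0, remainder 0 ✓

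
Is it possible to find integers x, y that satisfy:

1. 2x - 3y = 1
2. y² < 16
Yes

Take x = 2, y = 1. Substituting into each constraint:
  (1) 2(2) - 3(1) = 1 ✓
  (2) y² = (1)² = 1, and 1 < 16 ✓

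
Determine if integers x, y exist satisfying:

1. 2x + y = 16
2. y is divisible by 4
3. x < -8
Yes

Take x = -10, y = 36. Substituting into each constraint:
  (1) 2(-10) + 36 = 16 ✓
  (2) 36 = 4 × 9, remainder 0 ✓
  (3) -10 < -8 ✓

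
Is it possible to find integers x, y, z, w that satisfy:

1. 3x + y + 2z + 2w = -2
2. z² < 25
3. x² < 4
Yes

Take x = -1, y = 1, z = 0, w = 0. Substituting into each constraint:
  (1) 3(-1) + 1 + 2(0) + 2(0) = -2 ✓
  (2) z² = (0)² = 0, and 0 < 25 ✓
  (3) x² = (-1)² = 1, and 1 < 4 ✓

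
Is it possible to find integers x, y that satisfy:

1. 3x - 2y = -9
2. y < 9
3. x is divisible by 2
No

A contradictory subset is {3x - 2y = -9, x is divisible by 2}. No integer assignment can satisfy these jointly:

  - 3x - 2y = -9: is a linear equation tying the variables together
  - x is divisible by 2: restricts x to multiples of 2

Modular obstruction: writing x = 2x', every remaining term of the linear equation is divisible by 2, so the left side is ≡ 0 (mod 2); but the right side -9 ≡ 1 (mod 2). No integers can satisfy it.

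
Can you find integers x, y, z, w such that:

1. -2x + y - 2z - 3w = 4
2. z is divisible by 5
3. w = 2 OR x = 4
Yes

Take x = 4, y = 0, z = 0, w = -4. Substituting into each constraint:
  (1) -2(4) + 0 - 2(0) - 3(-4) = 4 ✓
  (2) 0 = 5 × 0, remainder 0 ✓
  (3) x = 4, target 4 ✓ (second branch holds)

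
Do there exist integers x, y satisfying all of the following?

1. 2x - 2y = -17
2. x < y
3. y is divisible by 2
No

Even the single constraint (2x - 2y = -17) is infeasible over the integers.

  - 2x - 2y = -17: every term on the left is divisible by 2, so the LHS ≡ 0 (mod 2), but the RHS -17 is not — no integer solution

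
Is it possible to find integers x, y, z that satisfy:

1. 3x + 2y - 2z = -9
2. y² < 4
Yes

Take x = 1, y = 0, z = 6. Substituting into each constraint:
  (1) 3(1) + 2(0) - 2(6) = -9 ✓
  (2) y² = (0)² = 0, and 0 < 4 ✓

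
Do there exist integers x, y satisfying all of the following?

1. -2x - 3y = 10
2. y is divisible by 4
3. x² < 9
Yes

Take x = 1, y = -4. Substituting into each constraint:
  (1) -2(1) - 3(-4) = 10 ✓
  (2) -4 = 4 × -1, remainder 0 ✓
  (3) x² = (1)² = 1, and 1 < 9 ✓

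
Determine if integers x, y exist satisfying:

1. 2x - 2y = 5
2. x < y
No

Even the single constraint (2x - 2y = 5) is infeasible over the integers.

  - 2x - 2y = 5: every term on the left is divisible by 2, so the LHS ≡ 0 (mod 2), but the RHS 5 is not — no integer solution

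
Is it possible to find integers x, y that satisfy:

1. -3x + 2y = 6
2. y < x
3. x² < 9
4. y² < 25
No

A contradictory subset is {-3x + 2y = 6, y < x, x² < 9}. No integer assignment can satisfy these jointly:

  - -3x + 2y = 6: is a linear equation tying the variables together
  - y < x: bounds one variable relative to another variable
  - x² < 9: restricts x to |x| ≤ 2

The bounds confine x to {-2, -1, 0, 1, 2}. For each value, substitute into the equation:
  • x = -2: the equation forces y = 0, but x > y fails since -2 ≤ 0.
  • x = -1: the equation gives 2y = 3, so y would not be an integer.
  • x = 0: the equation forces y = 3, but x > y fails since 0 ≤ 3.
  • x = 1: the equation gives 2y = 9, so y would not be an integer.
  • x = 2: the equation forces y = 6, but x > y fails since 2 ≤ 6.
Every case fails, so no integer solution exists.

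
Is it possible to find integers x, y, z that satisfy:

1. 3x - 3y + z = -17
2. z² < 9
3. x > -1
Yes

Take x = 0, y = 6, z = 1. Substituting into each constraint:
  (1) 3(0) - 3(6) + 1 = -17 ✓
  (2) z² = (1)² = 1, and 1 < 9 ✓
  (3) 0 > -1 ✓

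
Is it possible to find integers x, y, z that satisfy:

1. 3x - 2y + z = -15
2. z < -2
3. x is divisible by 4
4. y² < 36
Yes

Take x = 0, y = 2, z = -11. Substituting into each constraint:
  (1) 3(0) - 2(2) + (-11) = -15 ✓
  (2) -11 < -2 ✓
  (3) 0 = 4 × 0, remainder 0 ✓
  (4) y² = (2)² = 4, and 4 < 36 ✓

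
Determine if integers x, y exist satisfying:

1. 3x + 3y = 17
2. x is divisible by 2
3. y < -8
No

Even the single constraint (3x + 3y = 17) is infeasible over the integers.

  - 3x + 3y = 17: every term on the left is divisible by 3, so the LHS ≡ 0 (mod 3), but the RHS 17 is not — no integer solution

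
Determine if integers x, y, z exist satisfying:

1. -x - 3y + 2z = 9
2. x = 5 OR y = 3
Yes

Take x = -18, y = 3, z = 0. Substituting into each constraint:
  (1) 18 - 3(3) + 2(0) = 9 ✓
  (2) y = 3, target 3 ✓ (second branch holds)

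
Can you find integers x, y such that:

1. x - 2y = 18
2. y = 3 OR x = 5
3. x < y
No

The full constraint system is jointly infeasible over the integers. Each constraint and what it forces:

  - x - 2y = 18: is a linear equation tying the variables together
  - y = 3 OR x = 5: forces a choice: either y = 3 or x = 5
  - x < y: bounds one variable relative to another variable

Split on the disjunction (y = 3 OR x = 5):
  • If y = 3: the equation forces x = 24, giving (y, x) = (3, 24), which violates y > x.
  • If x = 5: with x = 5, every remaining term of the linear equation is divisible by 2, so the left side is ≡ 0 (mod 2); but the right side 13 ≡ 1 (mod 2). No integers can satisfy it.
Both branches are infeasible, so the system has no integer solution.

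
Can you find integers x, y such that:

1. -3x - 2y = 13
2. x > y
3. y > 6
No

The full constraint system is jointly infeasible over the integers. Each constraint and what it forces:

  - -3x - 2y = 13: is a linear equation tying the variables together
  - x > y: bounds one variable relative to another variable
  - y > 6: bounds one variable relative to a constant

Propagating the comparison: x > y and y ≥ 7 give x ≥ 8. Range argument: with x ∈ [8, ∞], y ∈ [7, ∞], the left side of the equation is at most -38, but the right side is 13 > -38. No integer solution exists.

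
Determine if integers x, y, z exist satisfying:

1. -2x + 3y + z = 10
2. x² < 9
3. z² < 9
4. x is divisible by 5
Yes

Take x = 0, y = 3, z = 1. Substituting into each constraint:
  (1) -2(0) + 3(3) + 1 = 10 ✓
  (2) x² = (0)² = 0, and 0 < 9 ✓
  (3) z² = (1)² = 1, and 1 < 9 ✓
  (4) 0 = 5 × 0, remainder 0 ✓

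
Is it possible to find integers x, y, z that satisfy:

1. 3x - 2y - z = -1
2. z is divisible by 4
Yes

Take x = 1, y = 2, z = 0. Substituting into each constraint:
  (1) 3(1) - 2(2) + 0 = -1 ✓
  (2) 0 = 4 × 0, remainder 0 ✓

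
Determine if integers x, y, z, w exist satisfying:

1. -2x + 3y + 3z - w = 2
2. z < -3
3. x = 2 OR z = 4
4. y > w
Yes

Take x = 2, y = 10, z = -5, w = 9. Substituting into each constraint:
  (1) -2(2) + 3(10) + 3(-5) + (-9) = 2 ✓
  (2) -5 < -3 ✓
  (3) x = 2, target 2 ✓ (first branch holds)
  (4) 10 > 9 ✓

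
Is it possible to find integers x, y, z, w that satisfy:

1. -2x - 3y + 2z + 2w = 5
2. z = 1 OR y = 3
Yes

Take x = 0, y = 3, z = 0, w = 7. Substituting into each constraint:
  (1) -2(0) - 3(3) + 2(0) + 2(7) = 5 ✓
  (2) y = 3, target 3 ✓ (second branch holds)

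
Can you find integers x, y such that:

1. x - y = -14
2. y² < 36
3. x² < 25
No

The full constraint system is jointly infeasible over the integers. Each constraint and what it forces:

  - x - y = -14: is a linear equation tying the variables together
  - y² < 36: restricts y to |y| ≤ 5
  - x² < 25: restricts x to |x| ≤ 4

Range argument: with x ∈ [-4, 4], y ∈ [-5, 5], the left side of the equation is at least -9, but the right side is -14 < -9. No integer solution exists.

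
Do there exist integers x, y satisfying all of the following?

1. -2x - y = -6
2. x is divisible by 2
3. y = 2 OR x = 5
Yes

Take x = 2, y = 2. Substituting into each constraint:
  (1) -2(2) + (-2) = -6 ✓
  (2) 2 = 2 × 1, remainder 0 ✓
  (3) y = 2, target 2 ✓ (first branch holds)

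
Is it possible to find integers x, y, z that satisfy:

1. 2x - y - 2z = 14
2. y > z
Yes

Take x = 9, y = 2, z = 1. Substituting into each constraint:
  (1) 2(9) + (-2) - 2(1) = 14 ✓
  (2) 2 > 1 ✓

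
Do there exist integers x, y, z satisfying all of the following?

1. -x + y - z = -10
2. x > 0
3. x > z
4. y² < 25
Yes

Take x = 10, y = 0, z = 0. Substituting into each constraint:
  (1) (-10) + 0 + 0 = -10 ✓
  (2) 10 > 0 ✓
  (3) 10 > 0 ✓
  (4) y² = (0)² = 0, and 0 < 25 ✓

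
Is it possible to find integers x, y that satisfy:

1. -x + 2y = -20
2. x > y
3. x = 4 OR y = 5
Yes

Take x = 30, y = 5. Substituting into each constraint:
  (1) (-30) + 2(5) = -20 ✓
  (2) 30 > 5 ✓
  (3) y = 5, target 5 ✓ (second branch holds)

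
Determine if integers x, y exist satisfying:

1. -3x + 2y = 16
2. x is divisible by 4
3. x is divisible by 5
Yes

Take x = 0, y = 8. Substituting into each constraint:
  (1) -3(0) + 2(8) = 16 ✓
  (2) 0 = 4 × 0, remainder 0 ✓
  (3) 0 = 5 × 0, remainder 0 ✓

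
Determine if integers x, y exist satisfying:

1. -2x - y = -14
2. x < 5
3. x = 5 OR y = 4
No

The full constraint system is jointly infeasible over the integers. Each constraint and what it forces:

  - -2x - y = -14: is a linear equation tying the variables together
  - x < 5: bounds one variable relative to a constant
  - x = 5 OR y = 4: forces a choice: either x = 5 or y = 4

Split on the disjunction (x = 5 OR y = 4):
  • If x = 5: this contradicts the bound x ≤ 4.
  • If y = 4: the equation forces x = 5, which contradicts the bound x ≤ 4.
Both branches are infeasible, so the system has no integer solution.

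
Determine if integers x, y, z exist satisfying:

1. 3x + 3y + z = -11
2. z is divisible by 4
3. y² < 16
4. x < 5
Yes

Take x = 4, y = -1, z = -20. Substituting into each constraint:
  (1) 3(4) + 3(-1) + (-20) = -11 ✓
  (2) -20 = 4 × -5, remainder 0 ✓
  (3) y² = (-1)² = 1, and 1 < 16 ✓
  (4) 4 < 5 ✓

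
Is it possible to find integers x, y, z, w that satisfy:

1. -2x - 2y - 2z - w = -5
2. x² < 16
Yes

Take x = 2, y = 0, z = 0, w = 1. Substituting into each constraint:
  (1) -2(2) - 2(0) - 2(0) + (-1) = -5 ✓
  (2) x² = (2)² = 4, and 4 < 16 ✓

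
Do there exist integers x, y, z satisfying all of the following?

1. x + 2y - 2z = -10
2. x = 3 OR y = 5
Yes

Take x = -20, y = 5, z = 0. Substituting into each constraint:
  (1) (-20) + 2(5) - 2(0) = -10 ✓
  (2) y = 5, target 5 ✓ (second branch holds)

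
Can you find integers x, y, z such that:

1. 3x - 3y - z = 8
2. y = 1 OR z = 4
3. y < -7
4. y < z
Yes

Take x = -4, y = -8, z = 4. Substituting into each constraint:
  (1) 3(-4) - 3(-8) + (-4) = 8 ✓
  (2) z = 4, target 4 ✓ (second branch holds)
  (3) -8 < -7 ✓
  (4) -8 < 4 ✓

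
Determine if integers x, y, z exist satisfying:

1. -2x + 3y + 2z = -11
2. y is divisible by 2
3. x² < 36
No

A contradictory subset is {-2x + 3y + 2z = -11, y is divisible by 2}. No integer assignment can satisfy these jointly:

  - -2x + 3y + 2z = -11: is a linear equation tying the variables together
  - y is divisible by 2: restricts y to multiples of 2

Modular obstruction: writing y = 2y', every remaining term of the linear equation is divisible by 2, so the left side is ≡ 0 (mod 2); but the right side -11 ≡ 1 (mod 2). No integers can satisfy it.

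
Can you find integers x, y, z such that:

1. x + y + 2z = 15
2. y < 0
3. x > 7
Yes

Take x = 8, y = -1, z = 4. Substituting into each constraint:
  (1) 8 + (-1) + 2(4) = 15 ✓
  (2) -1 < 0 ✓
  (3) 8 > 7 ✓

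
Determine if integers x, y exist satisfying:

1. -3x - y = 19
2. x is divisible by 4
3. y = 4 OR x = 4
Yes

Take x = 4, y = -31. Substituting into each constraint:
  (1) -3(4) + 31 = 19 ✓
  (2) 4 = 4 × 1, remainder 0 ✓
  (3) x = 4, target 4 ✓ (second branch holds)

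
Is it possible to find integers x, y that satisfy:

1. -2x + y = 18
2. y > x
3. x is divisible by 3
Yes

Take x = 0, y = 18. Substituting into each constraint:
  (1) -2(0) + 18 = 18 ✓
  (2) 18 > 0 ✓
  (3) 0 = 3 × 0, remainder 0 ✓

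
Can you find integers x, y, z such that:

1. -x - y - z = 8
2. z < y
Yes

Take x = -7, y = 0, z = -1. Substituting into each constraint:
  (1) 7 + 0 + 1 = 8 ✓
  (2) -1 < 0 ✓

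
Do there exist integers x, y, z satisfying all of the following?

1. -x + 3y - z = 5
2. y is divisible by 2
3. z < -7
Yes

Take x = 3, y = 0, z = -8. Substituting into each constraint:
  (1) (-3) + 3(0) + 8 = 5 ✓
  (2) 0 = 2 × 0, remainder 0 ✓
  (3) -8 < -7 ✓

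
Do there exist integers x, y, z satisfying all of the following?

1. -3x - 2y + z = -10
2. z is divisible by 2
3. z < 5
Yes

Take x = 4, y = 0, z = 2. Substituting into each constraint:
  (1) -3(4) - 2(0) + 2 = -10 ✓
  (2) 2 = 2 × 1, remainder 0 ✓
  (3) 2 < 5 ✓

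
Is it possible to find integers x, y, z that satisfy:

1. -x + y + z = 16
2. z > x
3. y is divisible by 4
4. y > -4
Yes

Take x = 0, y = 0, z = 16. Substituting into each constraint:
  (1) 0 + 0 + 16 = 16 ✓
  (2) 16 > 0 ✓
  (3) 0 = 4 × 0, remainder 0 ✓
  (4) 0 > -4 ✓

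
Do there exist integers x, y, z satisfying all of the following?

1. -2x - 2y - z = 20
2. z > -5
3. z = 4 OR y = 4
Yes

Take x = 0, y = -12, z = 4. Substituting into each constraint:
  (1) -2(0) - 2(-12) + (-4) = 20 ✓
  (2) 4 > -5 ✓
  (3) z = 4, target 4 ✓ (first branch holds)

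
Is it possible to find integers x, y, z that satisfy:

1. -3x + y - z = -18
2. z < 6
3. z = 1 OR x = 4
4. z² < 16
Yes

Take x = 4, y = -6, z = 0. Substituting into each constraint:
  (1) -3(4) + (-6) + 0 = -18 ✓
  (2) 0 < 6 ✓
  (3) x = 4, target 4 ✓ (second branch holds)
  (4) z² = (0)² = 0, and 0 < 16 ✓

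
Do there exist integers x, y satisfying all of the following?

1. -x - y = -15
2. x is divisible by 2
Yes

Take x = 0, y = 15. Substituting into each constraint:
  (1) 0 + (-15) = -15 ✓
  (2) 0 = 2 × 0, remainder 0 ✓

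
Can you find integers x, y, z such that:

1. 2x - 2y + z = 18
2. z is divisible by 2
Yes

Take x = 9, y = 0, z = 0. Substituting into each constraint:
  (1) 2(9) - 2(0) + 0 = 18 ✓
  (2) 0 = 2 × 0, remainder 0 ✓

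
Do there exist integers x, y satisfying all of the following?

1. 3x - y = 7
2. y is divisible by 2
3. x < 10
Yes

Take x = 3, y = 2. Substituting into each constraint:
  (1) 3(3) + (-2) = 7 ✓
  (2) 2 = 2 × 1, remainder 0 ✓
  (3) 3 < 10 ✓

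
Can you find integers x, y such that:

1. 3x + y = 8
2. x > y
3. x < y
No

A contradictory subset is {x > y, x < y}. No integer assignment can satisfy these jointly:

  - x > y: bounds one variable relative to another variable
  - x < y: bounds one variable relative to another variable

Direct contradiction: x > y and y > x cannot both hold.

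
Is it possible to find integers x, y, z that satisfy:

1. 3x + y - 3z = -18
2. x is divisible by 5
Yes

Take x = 0, y = -18, z = 0. Substituting into each constraint:
  (1) 3(0) + (-18) - 3(0) = -18 ✓
  (2) 0 = 5 × 0, remainder 0 ✓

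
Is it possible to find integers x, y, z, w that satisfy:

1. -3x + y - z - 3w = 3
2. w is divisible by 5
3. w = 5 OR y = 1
Yes

Take x = 0, y = 1, z = -2, w = 0. Substituting into each constraint:
  (1) -3(0) + 1 + 2 - 3(0) = 3 ✓
  (2) 0 = 5 × 0, remainder 0 ✓
  (3) y = 1, target 1 ✓ (second branch holds)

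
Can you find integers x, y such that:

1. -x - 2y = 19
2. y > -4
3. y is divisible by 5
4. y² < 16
Yes

Take x = -19, y = 0. Substituting into each constraint:
  (1) 19 - 2(0) = 19 ✓
  (2) 0 > -4 ✓
  (3) 0 = 5 × 0, remainder 0 ✓
  (4) y² = (0)² = 0, and 0 < 16 ✓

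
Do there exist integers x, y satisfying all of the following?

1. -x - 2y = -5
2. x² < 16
Yes

Take x = -1, y = 3. Substituting into each constraint:
  (1) 1 - 2(3) = -5 ✓
  (2) x² = (-1)² = 1, and 1 < 16 ✓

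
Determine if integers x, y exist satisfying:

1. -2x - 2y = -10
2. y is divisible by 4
Yes

Take x = 5, y = 0. Substituting into each constraint:
  (1) -2(5) - 2(0) = -10 ✓
  (2) 0 = 4 × 0, remainder 0 ✓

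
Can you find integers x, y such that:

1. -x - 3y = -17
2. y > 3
Yes

Take x = 2, y = 5. Substituting into each constraint:
  (1) (-2) - 3(5) = -17 ✓
  (2) 5 > 3 ✓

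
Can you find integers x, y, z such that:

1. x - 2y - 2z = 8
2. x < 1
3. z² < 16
Yes

Take x = 0, y = -4, z = 0. Substituting into each constraint:
  (1) 0 - 2(-4) - 2(0) = 8 ✓
  (2) 0 < 1 ✓
  (3) z² = (0)² = 0, and 0 < 16 ✓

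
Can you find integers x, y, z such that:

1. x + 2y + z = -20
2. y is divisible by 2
Yes

Take x = -20, y = 0, z = 0. Substituting into each constraint:
  (1) (-20) + 2(0) + 0 = -20 ✓
  (2) 0 = 2 × 0, remainder 0 ✓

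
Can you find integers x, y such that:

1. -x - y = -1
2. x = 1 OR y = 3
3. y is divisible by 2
Yes

Take x = 1, y = 0. Substituting into each constraint:
  (1) (-1) + 0 = -1 ✓
  (2) x = 1, target 1 ✓ (first branch holds)
  (3) 0 = 2 × 0, remainder 0 ✓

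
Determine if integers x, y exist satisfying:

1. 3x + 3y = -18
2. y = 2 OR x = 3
Yes

Take x = -8, y = 2. Substituting into each constraint:
  (1) 3(-8) + 3(2) = -18 ✓
  (2) y = 2, target 2 ✓ (first branch holds)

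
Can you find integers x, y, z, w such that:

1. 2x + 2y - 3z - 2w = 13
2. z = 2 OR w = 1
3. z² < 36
Yes

Take x = 0, y = 9, z = 1, w = 1. Substituting into each constraint:
  (1) 2(0) + 2(9) - 3(1) - 2(1) = 13 ✓
  (2) w = 1, target 1 ✓ (second branch holds)
  (3) z² = (1)² = 1, and 1 < 36 ✓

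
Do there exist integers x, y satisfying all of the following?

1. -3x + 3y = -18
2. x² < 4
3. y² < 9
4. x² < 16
No

A contradictory subset is {-3x + 3y = -18, x² < 4, y² < 9}. No integer assignment can satisfy these jointly:

  - -3x + 3y = -18: is a linear equation tying the variables together
  - x² < 4: restricts x to |x| ≤ 1
  - y² < 9: restricts y to |y| ≤ 2

Range argument: with x ∈ [-1, 1], y ∈ [-2, 2], the left side of the equation is at least -9, but the right side is -18 < -9. No integer solution exists.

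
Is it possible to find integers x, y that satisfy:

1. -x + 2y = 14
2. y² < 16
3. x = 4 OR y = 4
No

The full constraint system is jointly infeasible over the integers. Each constraint and what it forces:

  - -x + 2y = 14: is a linear equation tying the variables together
  - y² < 16: restricts y to |y| ≤ 3
  - x = 4 OR y = 4: forces a choice: either x = 4 or y = 4

Split on the disjunction (x = 4 OR y = 4):
  • If x = 4: the equation forces y = 9, but y² < 16 requires |y| ≤ 3.
  • If y = 4: this contradicts y² < 16, which requires |y| ≤ 3.
Both branches are infeasible, so the system has no integer solution.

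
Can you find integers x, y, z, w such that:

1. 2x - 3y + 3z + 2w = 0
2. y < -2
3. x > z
Yes

Take x = 1, y = -4, z = 0, w = -7. Substituting into each constraint:
  (1) 2(1) - 3(-4) + 3(0) + 2(-7) = 0 ✓
  (2) -4 < -2 ✓
  (3) 1 > 0 ✓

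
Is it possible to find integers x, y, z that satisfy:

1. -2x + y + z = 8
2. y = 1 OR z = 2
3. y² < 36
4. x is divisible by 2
Yes

Take x = -4, y = -2, z = 2. Substituting into each constraint:
  (1) -2(-4) + (-2) + 2 = 8 ✓
  (2) z = 2, target 2 ✓ (second branch holds)
  (3) y² = (-2)² = 4, and 4 < 36 ✓
  (4) -4 = 2 × -2, remainder 0 ✓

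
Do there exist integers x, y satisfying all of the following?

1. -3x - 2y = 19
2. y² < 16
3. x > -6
Yes

Take x = -5, y = -2. Substituting into each constraint:
  (1) -3(-5) - 2(-2) = 19 ✓
  (2) y² = (-2)² = 4, and 4 < 16 ✓
  (3) -5 > -6 ✓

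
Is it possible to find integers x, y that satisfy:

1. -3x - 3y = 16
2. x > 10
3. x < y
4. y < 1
No

Even the single constraint (-3x - 3y = 16) is infeasible over the integers.

  - -3x - 3y = 16: every term on the left is divisible by 3, so the LHS ≡ 0 (mod 3), but the RHS 16 is not — no integer solution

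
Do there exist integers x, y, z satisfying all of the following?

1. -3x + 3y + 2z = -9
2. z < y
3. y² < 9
Yes

Take x = 4, y = 1, z = 0. Substituting into each constraint:
  (1) -3(4) + 3(1) + 2(0) = -9 ✓
  (2) 0 < 1 ✓
  (3) y² = (1)² = 1, and 1 < 9 ✓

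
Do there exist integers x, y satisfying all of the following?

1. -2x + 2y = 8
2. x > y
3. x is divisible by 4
No

A contradictory subset is {-2x + 2y = 8, x > y}. No integer assignment can satisfy these jointly:

  - -2x + 2y = 8: is a linear equation tying the variables together
  - x > y: bounds one variable relative to another variable

From the equation, x − y = -4, i.e. x − y = -4; but x > y requires x − y ≥ 1. Contradiction.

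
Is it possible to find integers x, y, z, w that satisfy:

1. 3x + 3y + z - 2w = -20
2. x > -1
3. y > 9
Yes

Take x = 0, y = 10, z = -50, w = 0. Substituting into each constraint:
  (1) 3(0) + 3(10) + (-50) - 2(0) = -20 ✓
  (2) 0 > -1 ✓
  (3) 10 > 9 ✓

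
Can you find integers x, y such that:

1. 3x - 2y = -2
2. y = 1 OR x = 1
Yes

Take x = 0, y = 1. Substituting into each constraint:
  (1) 3(0) - 2(1) = -2 ✓
  (2) y = 1, target 1 ✓ (first branch holds)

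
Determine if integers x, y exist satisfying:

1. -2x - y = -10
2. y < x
Yes

Take x = 4, y = 2. Substituting into each constraint:
  (1) -2(4) + (-2) = -10 ✓
  (2) 2 < 4 ✓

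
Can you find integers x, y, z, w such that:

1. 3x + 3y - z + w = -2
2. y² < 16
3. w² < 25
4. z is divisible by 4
Yes

Take x = 0, y = 0, z = 0, w = -2. Substituting into each constraint:
  (1) 3(0) + 3(0) + 0 + (-2) = -2 ✓
  (2) y² = (0)² = 0, and 0 < 16 ✓
  (3) w² = (-2)² = 4, and 4 < 25 ✓
  (4) 0 = 4 × 0, remainder 0 ✓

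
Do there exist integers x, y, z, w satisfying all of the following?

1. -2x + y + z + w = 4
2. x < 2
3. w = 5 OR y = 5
Yes

Take x = 1, y = 5, z = 1, w = 0. Substituting into each constraint:
  (1) -2(1) + 5 + 1 + 0 = 4 ✓
  (2) 1 < 2 ✓
  (3) y = 5, target 5 ✓ (second branch holds)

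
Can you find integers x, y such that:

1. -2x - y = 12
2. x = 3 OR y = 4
Yes

Take x = 3, y = -18. Substituting into each constraint:
  (1) -2(3) + 18 = 12 ✓
  (2) x = 3, target 3 ✓ (first branch holds)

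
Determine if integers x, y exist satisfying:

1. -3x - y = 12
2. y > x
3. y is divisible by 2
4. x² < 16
No

A contradictory subset is {-3x - y = 12, y > x, x² < 16}. No integer assignment can satisfy these jointly:

  - -3x - y = 12: is a linear equation tying the variables together
  - y > x: bounds one variable relative to another variable
  - x² < 16: restricts x to |x| ≤ 3

Propagating the comparison: y > x and x ≥ -3 give y ≥ -2. Range argument: with x ∈ [-3, 3], y ∈ [-2, ∞], the left side of the equation is at most 11, but the right side is 12 > 11. No integer solution exists.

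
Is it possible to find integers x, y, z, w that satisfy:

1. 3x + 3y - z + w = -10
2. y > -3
Yes

Take x = -3, y = 0, z = 1, w = 0. Substituting into each constraint:
  (1) 3(-3) + 3(0) + (-1) + 0 = -10 ✓
  (2) 0 > -3 ✓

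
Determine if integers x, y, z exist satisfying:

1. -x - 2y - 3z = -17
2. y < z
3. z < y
No

A contradictory subset is {y < z, z < y}. No integer assignment can satisfy these jointly:

  - y < z: bounds one variable relative to another variable
  - z < y: bounds one variable relative to another variable

Direct contradiction: z > y and y > z cannot both hold.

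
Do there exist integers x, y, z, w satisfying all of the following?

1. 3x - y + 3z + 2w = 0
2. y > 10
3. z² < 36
Yes

Take x = 0, y = 12, z = 4, w = 0. Substituting into each constraint:
  (1) 3(0) + (-12) + 3(4) + 2(0) = 0 ✓
  (2) 12 > 10 ✓
  (3) z² = (4)² = 16, and 16 < 36 ✓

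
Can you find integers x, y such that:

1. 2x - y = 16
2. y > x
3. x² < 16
No

The full constraint system is jointly infeasible over the integers. Each constraint and what it forces:

  - 2x - y = 16: is a linear equation tying the variables together
  - y > x: bounds one variable relative to another variable
  - x² < 16: restricts x to |x| ≤ 3

Propagating the comparison: y > x and x ≥ -3 give y ≥ -2. Range argument: with x ∈ [-3, 3], y ∈ [-2, ∞], the left side of the equation is at most 8, but the right side is 16 > 8. No integer solution exists.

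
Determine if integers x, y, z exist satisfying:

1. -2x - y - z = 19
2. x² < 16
Yes

Take x = 0, y = 0, z = -19. Substituting into each constraint:
  (1) -2(0) + 0 + 19 = 19 ✓
  (2) x² = (0)² = 0, and 0 < 16 ✓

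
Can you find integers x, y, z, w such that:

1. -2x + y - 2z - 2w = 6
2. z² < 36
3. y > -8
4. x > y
Yes

Take x = 1, y = 0, z = 0, w = -4. Substituting into each constraint:
  (1) -2(1) + 0 - 2(0) - 2(-4) = 6 ✓
  (2) z² = (0)² = 0, and 0 < 36 ✓
  (3) 0 > -8 ✓
  (4) 1 > 0 ✓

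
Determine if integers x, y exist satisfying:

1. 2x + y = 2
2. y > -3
Yes

Take x = 1, y = 0. Substituting into each constraint:
  (1) 2(1) + 0 = 2 ✓
  (2) 0 > -3 ✓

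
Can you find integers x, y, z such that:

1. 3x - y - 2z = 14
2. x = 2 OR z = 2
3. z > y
Yes

Take x = 2, y = -14, z = 3. Substituting into each constraint:
  (1) 3(2) + 14 - 2(3) = 14 ✓
  (2) x = 2, target 2 ✓ (first branch holds)
  (3) 3 > -14 ✓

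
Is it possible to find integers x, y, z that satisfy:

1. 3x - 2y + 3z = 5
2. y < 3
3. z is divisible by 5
Yes

Take x = 1, y = -1, z = 0. Substituting into each constraint:
  (1) 3(1) - 2(-1) + 3(0) = 5 ✓
  (2) -1 < 3 ✓
  (3) 0 = 5 × 0, remainder 0 ✓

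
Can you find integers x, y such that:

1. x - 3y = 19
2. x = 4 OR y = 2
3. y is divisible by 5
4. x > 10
No

A contradictory subset is {x = 4 OR y = 2, y is divisible by 5, x > 10}. No integer assignment can satisfy these jointly:

  - x = 4 OR y = 2: forces a choice: either x = 4 or y = 2
  - y is divisible by 5: restricts y to multiples of 5
  - x > 10: bounds one variable relative to a constant

Split on the disjunction (x = 4 OR y = 2):
  • If x = 4: this contradicts the bound x ≥ 11.
  • If y = 2: this contradicts the divisibility constraint — 2 is not a multiple of 5.
Both branches are infeasible, so the system has no integer solution.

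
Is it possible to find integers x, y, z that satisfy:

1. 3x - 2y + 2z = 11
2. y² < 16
Yes

Take x = 1, y = 0, z = 4. Substituting into each constraint:
  (1) 3(1) - 2(0) + 2(4) = 11 ✓
  (2) y² = (0)² = 0, and 0 < 16 ✓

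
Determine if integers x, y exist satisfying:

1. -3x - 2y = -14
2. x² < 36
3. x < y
Yes

Take x = 0, y = 7. Substituting into each constraint:
  (1) -3(0) - 2(7) = -14 ✓
  (2) x² = (0)² = 0, and 0 < 36 ✓
  (3) 0 < 7 ✓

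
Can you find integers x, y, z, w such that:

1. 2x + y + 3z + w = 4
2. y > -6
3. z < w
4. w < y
Yes

Take x = 3, y = 1, z = -1, w = 0. Substituting into each constraint:
  (1) 2(3) + 1 + 3(-1) + 0 = 4 ✓
  (2) 1 > -6 ✓
  (3) -1 < 0 ✓
  (4) 0 < 1 ✓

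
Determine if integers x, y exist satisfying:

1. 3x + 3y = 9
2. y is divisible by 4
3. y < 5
Yes

Take x = 3, y = 0. Substituting into each constraint:
  (1) 3(3) + 3(0) = 9 ✓
  (2) 0 = 4 × 0, remainder 0 ✓
  (3) 0 < 5 ✓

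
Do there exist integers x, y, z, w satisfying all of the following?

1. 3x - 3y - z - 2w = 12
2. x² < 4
Yes

Take x = 0, y = 0, z = -12, w = 0. Substituting into each constraint:
  (1) 3(0) - 3(0) + 12 - 2(0) = 12 ✓
  (2) x² = (0)² = 0, and 0 < 4 ✓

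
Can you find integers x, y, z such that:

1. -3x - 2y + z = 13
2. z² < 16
Yes

Take x = -4, y = 0, z = 1. Substituting into each constraint:
  (1) -3(-4) - 2(0) + 1 = 13 ✓
  (2) z² = (1)² = 1, and 1 < 16 ✓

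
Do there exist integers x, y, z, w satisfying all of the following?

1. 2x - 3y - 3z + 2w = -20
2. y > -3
Yes

Take x = 0, y = 0, z = 0, w = -10. Substituting into each constraint:
  (1) 2(0) - 3(0) - 3(0) + 2(-10) = -20 ✓
  (2) 0 > -3 ✓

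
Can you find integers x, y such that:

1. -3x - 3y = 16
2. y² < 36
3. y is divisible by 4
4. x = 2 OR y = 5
No

Even the single constraint (-3x - 3y = 16) is infeasible over the integers.

  - -3x - 3y = 16: every term on the left is divisible by 3, so the LHS ≡ 0 (mod 3), but the RHS 16 is not — no integer solution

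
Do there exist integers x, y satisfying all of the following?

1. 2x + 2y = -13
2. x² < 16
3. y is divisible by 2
No

Even the single constraint (2x + 2y = -13) is infeasible over the integers.

  - 2x + 2y = -13: every term on the left is divisible by 2, so the LHS ≡ 0 (mod 2), but the RHS -13 is not — no integer solution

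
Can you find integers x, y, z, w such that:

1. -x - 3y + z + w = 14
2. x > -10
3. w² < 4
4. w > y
Yes

Take x = -9, y = -1, z = 2, w = 0. Substituting into each constraint:
  (1) 9 - 3(-1) + 2 + 0 = 14 ✓
  (2) -9 > -10 ✓
  (3) w² = (0)² = 0, and 0 < 4 ✓
  (4) 0 > -1 ✓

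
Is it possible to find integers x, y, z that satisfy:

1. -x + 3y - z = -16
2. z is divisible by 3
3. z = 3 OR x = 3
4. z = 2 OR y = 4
Yes

Take x = 25, y = 4, z = 3. Substituting into each constraint:
  (1) (-25) + 3(4) + (-3) = -16 ✓
  (2) 3 = 3 × 1, remainder 0 ✓
  (3) z = 3, target 3 ✓ (first branch holds)
  (4) y = 4, target 4 ✓ (second branch holds)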